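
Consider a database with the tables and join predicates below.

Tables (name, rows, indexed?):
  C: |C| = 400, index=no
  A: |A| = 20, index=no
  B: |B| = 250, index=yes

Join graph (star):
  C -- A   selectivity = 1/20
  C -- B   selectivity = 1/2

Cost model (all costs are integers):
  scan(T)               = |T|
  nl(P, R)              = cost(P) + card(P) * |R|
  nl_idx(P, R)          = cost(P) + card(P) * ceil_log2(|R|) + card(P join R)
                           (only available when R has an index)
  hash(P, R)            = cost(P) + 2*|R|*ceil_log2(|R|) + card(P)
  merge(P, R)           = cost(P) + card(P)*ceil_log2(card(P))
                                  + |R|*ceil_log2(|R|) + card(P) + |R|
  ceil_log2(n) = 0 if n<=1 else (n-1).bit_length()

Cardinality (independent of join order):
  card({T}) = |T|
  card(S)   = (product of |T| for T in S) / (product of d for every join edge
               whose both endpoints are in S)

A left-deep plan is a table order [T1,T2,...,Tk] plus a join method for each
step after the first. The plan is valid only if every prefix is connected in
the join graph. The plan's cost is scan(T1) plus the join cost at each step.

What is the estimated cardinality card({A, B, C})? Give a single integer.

50000

Tables in S: A(20), B(250), C(400)
Edges inside S: C-A(d=20), C-B(d=2)
numerator = 20 * 250 * 400 = 2000000
denominator = 20 * 2 = 40
card(S) = 2000000 / 40 = 50000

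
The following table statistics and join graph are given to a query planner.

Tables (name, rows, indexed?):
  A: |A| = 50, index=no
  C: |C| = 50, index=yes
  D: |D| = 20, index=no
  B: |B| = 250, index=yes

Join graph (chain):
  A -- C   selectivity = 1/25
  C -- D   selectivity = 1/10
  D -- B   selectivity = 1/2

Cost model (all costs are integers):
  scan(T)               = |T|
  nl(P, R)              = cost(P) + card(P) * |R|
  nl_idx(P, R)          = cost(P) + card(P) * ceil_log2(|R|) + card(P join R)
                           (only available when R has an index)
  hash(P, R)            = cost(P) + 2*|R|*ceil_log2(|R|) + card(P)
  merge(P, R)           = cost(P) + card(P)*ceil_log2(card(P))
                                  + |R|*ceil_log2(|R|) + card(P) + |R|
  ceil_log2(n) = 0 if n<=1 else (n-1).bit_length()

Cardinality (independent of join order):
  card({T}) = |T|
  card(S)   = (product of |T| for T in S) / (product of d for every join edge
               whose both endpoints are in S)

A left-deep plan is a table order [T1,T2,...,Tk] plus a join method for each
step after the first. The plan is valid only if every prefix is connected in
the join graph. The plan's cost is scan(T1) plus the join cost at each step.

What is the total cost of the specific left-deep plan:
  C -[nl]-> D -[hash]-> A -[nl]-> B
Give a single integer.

51750

step 1: scan C: cost=50, card=50
step 2: join D via nl
    card(P join D) = 50*20/(10) = 100
    cost = 50 + 50*20 = 1050
step 3: join A via hash
    card(P join A) = 100*50/(25) = 200
    cost = 1050 + 2*50*6 + 100 = 1750
step 4: join B via nl
    card(P join B) = 200*250/(2) = 25000
    cost = 1750 + 200*250 = 51750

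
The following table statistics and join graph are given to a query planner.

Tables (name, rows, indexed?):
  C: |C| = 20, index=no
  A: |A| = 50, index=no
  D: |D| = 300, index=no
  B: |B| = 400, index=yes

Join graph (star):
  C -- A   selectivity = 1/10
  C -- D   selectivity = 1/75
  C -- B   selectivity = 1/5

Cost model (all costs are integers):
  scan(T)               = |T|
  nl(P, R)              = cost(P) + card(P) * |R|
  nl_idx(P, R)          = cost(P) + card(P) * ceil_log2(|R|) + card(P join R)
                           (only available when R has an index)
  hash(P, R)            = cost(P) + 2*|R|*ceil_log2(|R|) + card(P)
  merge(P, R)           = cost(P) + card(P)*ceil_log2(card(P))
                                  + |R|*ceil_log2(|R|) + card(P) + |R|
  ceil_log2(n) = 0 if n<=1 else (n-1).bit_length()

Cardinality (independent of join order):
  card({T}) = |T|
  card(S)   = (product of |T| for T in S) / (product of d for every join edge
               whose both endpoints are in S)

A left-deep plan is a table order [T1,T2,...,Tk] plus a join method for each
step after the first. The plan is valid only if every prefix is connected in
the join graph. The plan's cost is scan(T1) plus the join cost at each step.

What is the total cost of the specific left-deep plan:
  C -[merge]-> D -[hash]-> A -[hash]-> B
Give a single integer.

step 1: scan C: cost=20, card=20
step 2: join D via merge
    card(P join D) = 20*300/(75) = 80
    cost = 20 + 20*5 + 300*9 + 20 + 300 = 3140
step 3: join A via hash
    card(P join A) = 80*50/(10) = 400
    cost = 3140 + 2*50*6 + 80 = 3820
step 4: join B via hash
    card(P join B) = 400*400/(5) = 32000
    cost = 3820 + 2*400*9 + 400 = 11420

11420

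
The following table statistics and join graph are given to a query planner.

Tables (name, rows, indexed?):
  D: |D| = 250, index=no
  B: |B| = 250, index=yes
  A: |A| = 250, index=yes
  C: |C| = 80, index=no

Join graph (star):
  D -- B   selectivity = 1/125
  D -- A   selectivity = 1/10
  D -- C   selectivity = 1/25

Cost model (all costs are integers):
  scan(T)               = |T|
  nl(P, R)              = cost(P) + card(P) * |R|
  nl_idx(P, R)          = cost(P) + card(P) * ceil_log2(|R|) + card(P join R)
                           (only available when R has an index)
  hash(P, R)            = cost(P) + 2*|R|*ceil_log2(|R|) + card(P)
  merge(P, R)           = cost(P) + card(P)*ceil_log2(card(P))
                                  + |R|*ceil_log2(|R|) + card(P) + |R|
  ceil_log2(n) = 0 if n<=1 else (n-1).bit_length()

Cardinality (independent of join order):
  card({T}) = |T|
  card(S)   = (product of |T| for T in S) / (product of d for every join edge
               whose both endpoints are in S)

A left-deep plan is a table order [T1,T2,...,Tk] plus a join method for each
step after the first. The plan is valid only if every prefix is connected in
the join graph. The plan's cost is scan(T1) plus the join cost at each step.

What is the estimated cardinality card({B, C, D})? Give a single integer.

1600

Tables in S: B(250), C(80), D(250)
Edges inside S: D-B(d=125), D-C(d=25)
numerator = 250 * 80 * 250 = 5000000
denominator = 125 * 25 = 3125
card(S) = 5000000 / 3125 = 1600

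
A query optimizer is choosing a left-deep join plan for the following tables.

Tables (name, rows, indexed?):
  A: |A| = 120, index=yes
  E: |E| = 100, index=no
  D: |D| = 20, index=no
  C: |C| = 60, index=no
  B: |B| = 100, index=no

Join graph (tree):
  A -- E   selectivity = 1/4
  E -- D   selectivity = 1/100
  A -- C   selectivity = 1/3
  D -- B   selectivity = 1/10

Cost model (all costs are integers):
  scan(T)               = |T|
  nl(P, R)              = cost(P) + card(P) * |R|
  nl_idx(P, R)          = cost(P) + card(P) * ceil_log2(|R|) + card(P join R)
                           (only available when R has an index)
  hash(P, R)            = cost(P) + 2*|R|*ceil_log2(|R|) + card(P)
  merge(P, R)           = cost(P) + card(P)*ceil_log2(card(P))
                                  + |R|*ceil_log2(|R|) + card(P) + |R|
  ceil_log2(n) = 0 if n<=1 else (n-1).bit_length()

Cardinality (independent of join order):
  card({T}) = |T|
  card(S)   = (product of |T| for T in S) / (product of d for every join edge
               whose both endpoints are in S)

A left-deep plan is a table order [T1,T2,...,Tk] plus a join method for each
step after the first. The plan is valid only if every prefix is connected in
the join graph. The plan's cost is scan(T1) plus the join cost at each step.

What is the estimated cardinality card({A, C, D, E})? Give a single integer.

12000

Tables in S: A(120), C(60), D(20), E(100)
Edges inside S: A-E(d=4), E-D(d=100), A-C(d=3)
numerator = 120 * 60 * 20 * 100 = 14400000
denominator = 4 * 100 * 3 = 1200
card(S) = 14400000 / 1200 = 12000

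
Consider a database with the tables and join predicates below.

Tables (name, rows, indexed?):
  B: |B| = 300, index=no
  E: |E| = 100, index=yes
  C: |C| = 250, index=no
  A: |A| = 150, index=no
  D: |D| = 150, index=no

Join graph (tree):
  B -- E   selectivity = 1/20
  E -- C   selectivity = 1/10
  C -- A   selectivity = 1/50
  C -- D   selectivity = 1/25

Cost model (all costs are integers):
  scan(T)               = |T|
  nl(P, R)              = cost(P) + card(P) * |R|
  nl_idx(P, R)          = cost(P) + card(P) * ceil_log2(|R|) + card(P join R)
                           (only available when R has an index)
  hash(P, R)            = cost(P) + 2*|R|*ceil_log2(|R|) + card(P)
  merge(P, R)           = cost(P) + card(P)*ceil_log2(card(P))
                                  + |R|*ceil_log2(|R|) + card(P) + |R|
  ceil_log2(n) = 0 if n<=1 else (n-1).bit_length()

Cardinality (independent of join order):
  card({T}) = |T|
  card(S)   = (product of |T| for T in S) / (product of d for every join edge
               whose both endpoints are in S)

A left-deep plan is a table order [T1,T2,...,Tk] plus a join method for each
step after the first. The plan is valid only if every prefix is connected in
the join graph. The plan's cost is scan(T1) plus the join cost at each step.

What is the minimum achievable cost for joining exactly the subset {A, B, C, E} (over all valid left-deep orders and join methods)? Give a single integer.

Selinger DP over subsets of {A,B,C,E}:
  {B}: scan cost=300, card=300
  {E}: scan cost=100, card=100
  {C}: scan cost=250, card=250
  {A}: scan cost=150, card=150
  {BE}: card=1500; try (E,hash)→2000, (E,nl_idx)→3900, (B,merge)→3900, (E,merge)→4100, (B,hash)→5600, (B,nl)→30100 …(+1); best=2000 via (E,hash)
  {CE}: card=2500; try (E,hash)→1900, (C,merge)→3150, (E,merge)→3300, (C,hash)→4200, (E,nl_idx)→4500, (C,nl)→25100 …(+1); best=1900 via (E,hash)
  {AC}: card=750; try (A,hash)→2900, (C,merge)→3750, (A,merge)→3850, (C,hash)→4300, (C,nl)→37650, (A,nl)→37750; best=2900 via (A,hash)
  {BCE}: card=37500; try (C,hash)→7500, (B,hash)→9800, (C,merge)→22250, (B,merge)→37400, (C,nl)→377000, (B,nl)→751900; best=7500 via (C,hash)
  {ACE}: card=7500; try (E,hash)→5050, (A,hash)→6800, (E,merge)→11950, (E,nl_idx)→15650, (A,merge)→35750, (E,nl)→77900 …(+1); best=5050 via (E,hash)
  {ABCE}: card=112500; try (B,hash)→17950, (A,hash)→47400, (B,merge)→113050, (A,merge)→646350, (B,nl)→2255050, (A,nl)→5632500; best=17950 via (B,hash)

17950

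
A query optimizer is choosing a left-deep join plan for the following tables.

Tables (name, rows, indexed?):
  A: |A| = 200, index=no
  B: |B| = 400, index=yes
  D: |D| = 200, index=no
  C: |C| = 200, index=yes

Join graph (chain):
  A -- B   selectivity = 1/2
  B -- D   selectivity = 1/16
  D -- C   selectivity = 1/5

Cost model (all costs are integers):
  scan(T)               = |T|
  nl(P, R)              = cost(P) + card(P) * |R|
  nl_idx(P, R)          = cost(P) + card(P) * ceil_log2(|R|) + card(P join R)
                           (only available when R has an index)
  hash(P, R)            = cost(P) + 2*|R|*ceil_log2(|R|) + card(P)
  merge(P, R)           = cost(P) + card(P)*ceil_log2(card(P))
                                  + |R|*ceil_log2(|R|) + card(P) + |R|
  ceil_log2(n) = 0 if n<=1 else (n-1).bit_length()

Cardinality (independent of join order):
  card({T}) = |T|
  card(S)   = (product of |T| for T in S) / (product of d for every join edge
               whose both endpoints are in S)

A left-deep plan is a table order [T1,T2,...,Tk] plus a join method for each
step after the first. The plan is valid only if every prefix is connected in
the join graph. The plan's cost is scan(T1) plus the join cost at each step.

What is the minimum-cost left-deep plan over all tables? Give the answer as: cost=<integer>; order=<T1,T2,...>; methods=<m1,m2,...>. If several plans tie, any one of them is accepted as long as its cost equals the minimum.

Selinger DP (subsets sized 1..n):
  {A}: scan cost=200, card=200
  {B}: scan cost=400, card=400
  {D}: scan cost=200, card=200
  {C}: scan cost=200, card=200
  {AB}: card=40000; try (A,hash)→4000, (B,merge)→6000, (A,merge)→6200, (B,hash)→7600, (B,nl_idx)→42000, (B,nl)→80200 …(+1); best=4000 via (A,hash)
  {BD}: card=5000; try (D,hash)→4000, (B,merge)→6000, (D,merge)→6200, (B,nl_idx)→7000, (B,hash)→7600, (B,nl)→80200 …(+1); best=4000 via (D,hash)
  {CD}: card=8000; try (D,hash)→3600, (C,hash)→3600, (D,merge)→3800, (C,merge)→3800, (C,nl_idx)→9800, (D,nl)→40200 …(+1); best=3600 via (D,hash)
  {ABD}: card=500000; try (A,hash)→12200, (D,hash)→47200, (A,merge)→75800, (D,merge)→685800, (A,nl)→1004000, (D,nl)→8004000; best=12200 via (A,hash)
  {BCD}: card=200000; try (C,hash)→12200, (B,hash)→18800, (C,merge)→75800, (B,merge)→119600, (C,nl_idx)→244000, (B,nl_idx)→275600 …(+2); best=12200 via (C,hash)
  {ABCD}: card=20000000; try (A,hash)→215400, (C,hash)→515400, (A,merge)→3814000, (C,merge)→10014000, (C,nl_idx)→24012200, (A,nl)→40012200 …(+1); best=215400 via (A,hash)

cost=215400; order=B,D,C,A; methods=hash,hash,hash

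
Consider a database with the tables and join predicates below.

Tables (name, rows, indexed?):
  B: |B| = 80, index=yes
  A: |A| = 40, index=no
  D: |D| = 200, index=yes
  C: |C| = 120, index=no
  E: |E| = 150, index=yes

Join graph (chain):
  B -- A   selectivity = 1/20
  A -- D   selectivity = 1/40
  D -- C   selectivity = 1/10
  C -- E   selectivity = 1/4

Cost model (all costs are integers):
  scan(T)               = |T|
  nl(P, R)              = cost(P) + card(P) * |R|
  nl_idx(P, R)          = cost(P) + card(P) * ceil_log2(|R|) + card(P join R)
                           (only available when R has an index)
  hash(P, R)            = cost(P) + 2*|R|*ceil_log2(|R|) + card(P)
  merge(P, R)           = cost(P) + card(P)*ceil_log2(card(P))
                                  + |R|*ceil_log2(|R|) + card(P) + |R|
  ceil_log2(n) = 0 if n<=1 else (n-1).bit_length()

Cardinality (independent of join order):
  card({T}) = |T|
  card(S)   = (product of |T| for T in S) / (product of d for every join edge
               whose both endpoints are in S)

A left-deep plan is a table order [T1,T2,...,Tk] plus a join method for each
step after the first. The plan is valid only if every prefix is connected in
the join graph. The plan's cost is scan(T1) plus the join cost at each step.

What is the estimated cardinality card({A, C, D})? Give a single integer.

Tables in S: A(40), C(120), D(200)
Edges inside S: A-D(d=40), D-C(d=10)
numerator = 40 * 120 * 200 = 960000
denominator = 40 * 10 = 400
card(S) = 960000 / 400 = 2400

2400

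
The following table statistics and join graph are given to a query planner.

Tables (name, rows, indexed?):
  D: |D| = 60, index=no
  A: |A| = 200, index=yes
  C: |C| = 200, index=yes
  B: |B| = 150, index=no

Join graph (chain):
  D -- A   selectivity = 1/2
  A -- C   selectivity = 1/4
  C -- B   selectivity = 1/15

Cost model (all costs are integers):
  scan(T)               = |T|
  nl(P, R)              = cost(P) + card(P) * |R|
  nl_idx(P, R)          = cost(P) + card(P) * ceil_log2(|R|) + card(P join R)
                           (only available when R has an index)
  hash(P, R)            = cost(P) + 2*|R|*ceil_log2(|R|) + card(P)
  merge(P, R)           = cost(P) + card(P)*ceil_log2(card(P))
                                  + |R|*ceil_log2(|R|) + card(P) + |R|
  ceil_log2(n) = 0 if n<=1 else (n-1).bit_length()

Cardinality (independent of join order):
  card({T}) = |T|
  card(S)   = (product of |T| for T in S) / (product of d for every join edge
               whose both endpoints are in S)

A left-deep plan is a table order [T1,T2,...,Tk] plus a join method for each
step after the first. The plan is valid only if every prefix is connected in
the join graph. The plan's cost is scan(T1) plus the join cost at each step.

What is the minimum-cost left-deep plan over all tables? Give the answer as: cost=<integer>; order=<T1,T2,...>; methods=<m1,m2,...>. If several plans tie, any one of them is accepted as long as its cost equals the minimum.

cost=108720; order=C,B,A,D; methods=hash,hash,hash

Selinger DP (subsets sized 1..n):
  {D}: scan cost=60, card=60
  {A}: scan cost=200, card=200
  {C}: scan cost=200, card=200
  {B}: scan cost=150, card=150
  {AD}: card=6000; try (D,hash)→1120, (A,merge)→2280, (D,merge)→2420, (A,hash)→3320, (A,nl_idx)→6540, (A,nl)→12060 …(+1); best=1120 via (D,hash)
  {AC}: card=10000; try (C,hash)→3600, (A,hash)→3600, (C,merge)→3800, (A,merge)→3800, (C,nl_idx)→11800, (A,nl_idx)→11800 …(+2); best=3600 via (C,hash)
  {BC}: card=2000; try (B,hash)→2800, (C,merge)→3300, (C,nl_idx)→3350, (B,merge)→3350, (C,hash)→3500, (C,nl)→30150 …(+1); best=2800 via (B,hash)
  {ACD}: card=300000; try (C,hash)→10320, (D,hash)→14320, (C,merge)→86920, (D,merge)→154020, (C,nl_idx)→349120, (D,nl)→603600 …(+1); best=10320 via (C,hash)
  {ABC}: card=100000; try (A,hash)→8000, (B,hash)→16000, (A,merge)→28600, (A,nl_idx)→118800, (B,merge)→154950, (A,nl)→402800 …(+1); best=8000 via (A,hash)
  {ABCD}: card=3000000; try (D,hash)→108720, (B,hash)→312720, (D,merge)→1808420, (D,nl)→6008000, (B,merge)→6011670, (B,nl)→45010320; best=108720 via (D,hash)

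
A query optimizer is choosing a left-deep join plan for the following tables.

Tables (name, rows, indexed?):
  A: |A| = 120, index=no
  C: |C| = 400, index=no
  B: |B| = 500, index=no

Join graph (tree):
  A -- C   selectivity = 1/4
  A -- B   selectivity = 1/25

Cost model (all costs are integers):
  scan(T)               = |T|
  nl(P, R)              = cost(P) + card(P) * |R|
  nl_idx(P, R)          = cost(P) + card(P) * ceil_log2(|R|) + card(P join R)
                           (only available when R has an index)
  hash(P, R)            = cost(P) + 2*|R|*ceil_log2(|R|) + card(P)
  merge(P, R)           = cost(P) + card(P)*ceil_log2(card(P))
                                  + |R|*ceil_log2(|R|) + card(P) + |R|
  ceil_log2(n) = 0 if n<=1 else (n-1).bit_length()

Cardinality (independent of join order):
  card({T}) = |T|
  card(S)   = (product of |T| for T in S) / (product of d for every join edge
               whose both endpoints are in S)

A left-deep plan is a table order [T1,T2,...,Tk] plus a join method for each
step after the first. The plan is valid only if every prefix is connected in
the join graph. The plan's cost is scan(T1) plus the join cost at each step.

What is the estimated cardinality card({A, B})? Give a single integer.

Tables in S: A(120), B(500)
Edges inside S: A-B(d=25)
numerator = 120 * 500 = 60000
denominator = 25 = 25
card(S) = 60000 / 25 = 2400

2400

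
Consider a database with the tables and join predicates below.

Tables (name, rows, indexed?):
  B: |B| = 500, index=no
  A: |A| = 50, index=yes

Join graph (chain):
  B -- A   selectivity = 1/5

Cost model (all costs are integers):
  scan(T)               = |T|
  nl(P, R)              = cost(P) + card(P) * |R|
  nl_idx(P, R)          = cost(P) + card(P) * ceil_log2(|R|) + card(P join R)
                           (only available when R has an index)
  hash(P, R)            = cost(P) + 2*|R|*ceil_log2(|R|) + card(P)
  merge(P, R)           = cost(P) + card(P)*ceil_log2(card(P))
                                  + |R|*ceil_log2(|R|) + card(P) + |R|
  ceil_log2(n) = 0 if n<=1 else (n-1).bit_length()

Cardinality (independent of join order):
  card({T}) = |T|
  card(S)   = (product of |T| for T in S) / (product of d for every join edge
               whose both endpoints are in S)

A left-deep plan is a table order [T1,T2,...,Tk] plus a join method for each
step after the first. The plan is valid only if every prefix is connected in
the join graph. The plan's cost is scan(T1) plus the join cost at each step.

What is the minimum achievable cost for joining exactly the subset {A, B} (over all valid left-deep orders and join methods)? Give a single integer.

Selinger DP over subsets of {A,B}:
  {B}: scan cost=500, card=500
  {A}: scan cost=50, card=50
  {AB}: card=5000; try (A,hash)→1600, (B,merge)→5400, (A,merge)→5850, (A,nl_idx)→8500, (B,hash)→9100, (B,nl)→25050 …(+1); best=1600 via (A,hash)

1600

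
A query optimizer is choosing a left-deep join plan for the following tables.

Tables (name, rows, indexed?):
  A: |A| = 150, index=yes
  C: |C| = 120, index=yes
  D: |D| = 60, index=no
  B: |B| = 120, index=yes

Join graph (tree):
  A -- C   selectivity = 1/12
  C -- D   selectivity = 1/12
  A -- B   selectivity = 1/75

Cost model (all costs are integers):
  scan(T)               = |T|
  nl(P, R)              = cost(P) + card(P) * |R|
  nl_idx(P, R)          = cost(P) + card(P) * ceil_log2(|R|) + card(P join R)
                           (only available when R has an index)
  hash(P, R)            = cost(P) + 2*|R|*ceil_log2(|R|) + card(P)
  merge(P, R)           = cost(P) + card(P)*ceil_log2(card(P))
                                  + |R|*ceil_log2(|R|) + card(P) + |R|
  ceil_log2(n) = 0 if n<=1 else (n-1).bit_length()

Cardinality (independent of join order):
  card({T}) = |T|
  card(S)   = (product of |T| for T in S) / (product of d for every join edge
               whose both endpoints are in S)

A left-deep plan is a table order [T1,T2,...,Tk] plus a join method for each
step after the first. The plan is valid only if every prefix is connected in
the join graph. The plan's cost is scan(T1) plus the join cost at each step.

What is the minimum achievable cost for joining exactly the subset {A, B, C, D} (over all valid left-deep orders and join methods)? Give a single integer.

Selinger DP over subsets of {A,B,C,D}:
  {A}: scan cost=150, card=150
  {C}: scan cost=120, card=120
  {D}: scan cost=60, card=60
  {B}: scan cost=120, card=120
  {AC}: card=1500; try (C,hash)→1980, (A,merge)→2430, (C,merge)→2460, (A,nl_idx)→2580, (A,hash)→2640, (C,nl_idx)→2700 …(+2); best=1980 via (C,hash)
  {AB}: card=240; try (A,nl_idx)→1320, (B,nl_idx)→1440, (B,hash)→1980, (A,merge)→2430, (B,merge)→2460, (A,hash)→2640 …(+2); best=1320 via (A,nl_idx)
  {CD}: card=600; try (D,hash)→960, (C,nl_idx)→1080, (C,merge)→1440, (D,merge)→1500, (C,hash)→1800, (C,nl)→7260 …(+1); best=960 via (D,hash)
  {ACD}: card=7500; try (A,hash)→3960, (D,hash)→4200, (A,merge)→8910, (A,nl_idx)→13260, (D,merge)→20400, (A,nl)→90960 …(+1); best=3960 via (A,hash)
  {ABC}: card=2400; try (C,hash)→3240, (C,merge)→4440, (B,hash)→5160, (C,nl_idx)→5400, (B,nl_idx)→14880, (B,merge)→20940 …(+2); best=3240 via (C,hash)
  {ABCD}: card=12000; try (D,hash)→6360, (B,hash)→13140, (D,merge)→34860, (B,nl_idx)→68460, (B,merge)→109920, (D,nl)→147240 …(+1); best=6360 via (D,hash)

6360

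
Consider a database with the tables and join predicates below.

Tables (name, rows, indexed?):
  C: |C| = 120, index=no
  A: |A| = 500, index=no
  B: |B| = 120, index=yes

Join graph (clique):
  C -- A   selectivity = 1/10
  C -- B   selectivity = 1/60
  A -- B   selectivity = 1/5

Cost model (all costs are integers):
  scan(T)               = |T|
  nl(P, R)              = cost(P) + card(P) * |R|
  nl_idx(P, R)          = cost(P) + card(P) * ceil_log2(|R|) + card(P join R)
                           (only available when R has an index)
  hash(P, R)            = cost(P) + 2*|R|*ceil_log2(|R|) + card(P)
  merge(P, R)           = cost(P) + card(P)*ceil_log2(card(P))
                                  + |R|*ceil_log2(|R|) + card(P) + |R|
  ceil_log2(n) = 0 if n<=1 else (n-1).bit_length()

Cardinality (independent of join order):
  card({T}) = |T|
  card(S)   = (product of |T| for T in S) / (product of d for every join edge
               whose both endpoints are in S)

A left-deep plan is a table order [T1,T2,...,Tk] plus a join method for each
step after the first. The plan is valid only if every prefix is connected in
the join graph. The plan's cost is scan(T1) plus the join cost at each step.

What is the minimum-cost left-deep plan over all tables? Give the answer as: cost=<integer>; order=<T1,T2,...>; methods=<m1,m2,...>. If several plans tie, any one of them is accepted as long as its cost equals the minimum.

cost=8360; order=C,B,A; methods=nl_idx,merge

Selinger DP (subsets sized 1..n):
  {C}: scan cost=120, card=120
  {A}: scan cost=500, card=500
  {B}: scan cost=120, card=120
  {AC}: card=6000; try (C,hash)→2680, (A,merge)→6080, (C,merge)→6460, (A,hash)→9240, (A,nl)→60120, (C,nl)→60500; best=2680 via (C,hash)
  {BC}: card=240; try (B,nl_idx)→1200, (C,hash)→1920, (B,hash)→1920, (C,merge)→2040, (B,merge)→2040, (C,nl)→14520 …(+1); best=1200 via (B,nl_idx)
  {AB}: card=12000; try (B,hash)→2680, (A,merge)→6080, (B,merge)→6460, (A,hash)→9240, (B,nl_idx)→16000, (A,nl)→60120 …(+1); best=2680 via (B,hash)
  {ABC}: card=2400; try (A,merge)→8360, (B,hash)→10360, (A,hash)→10440, (C,hash)→16360, (B,nl_idx)→47080, (B,merge)→87640 …(+4); best=8360 via (A,merge)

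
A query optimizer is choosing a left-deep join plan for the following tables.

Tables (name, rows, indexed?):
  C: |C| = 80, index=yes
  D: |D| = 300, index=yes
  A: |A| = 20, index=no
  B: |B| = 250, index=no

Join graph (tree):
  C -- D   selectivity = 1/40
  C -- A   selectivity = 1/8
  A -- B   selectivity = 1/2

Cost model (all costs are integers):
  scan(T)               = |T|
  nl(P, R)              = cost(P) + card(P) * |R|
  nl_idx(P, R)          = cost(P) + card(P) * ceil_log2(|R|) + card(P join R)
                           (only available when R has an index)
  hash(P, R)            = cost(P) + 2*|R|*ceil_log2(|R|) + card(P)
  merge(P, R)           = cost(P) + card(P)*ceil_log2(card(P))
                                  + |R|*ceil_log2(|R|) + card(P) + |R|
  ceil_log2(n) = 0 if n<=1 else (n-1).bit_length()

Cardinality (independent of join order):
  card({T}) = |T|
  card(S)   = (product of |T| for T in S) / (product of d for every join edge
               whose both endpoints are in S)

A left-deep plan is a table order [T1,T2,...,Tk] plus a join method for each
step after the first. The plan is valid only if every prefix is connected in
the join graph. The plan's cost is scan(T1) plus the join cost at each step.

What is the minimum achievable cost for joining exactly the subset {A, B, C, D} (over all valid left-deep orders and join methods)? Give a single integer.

Selinger DP over subsets of {A,B,C,D}:
  {C}: scan cost=80, card=80
  {D}: scan cost=300, card=300
  {A}: scan cost=20, card=20
  {B}: scan cost=250, card=250
  {CD}: card=600; try (D,nl_idx)→1400, (C,hash)→1720, (C,nl_idx)→3000, (D,merge)→3720, (C,merge)→3940, (D,hash)→5560 …(+2); best=1400 via (D,nl_idx)
  {AC}: card=200; try (C,nl_idx)→360, (A,hash)→360, (C,merge)→780, (A,merge)→840, (C,hash)→1160, (C,nl)→1620 …(+1); best=360 via (C,nl_idx)
  {AB}: card=2500; try (A,hash)→700, (B,merge)→2390, (A,merge)→2620, (B,hash)→4040, (B,nl)→5020, (A,nl)→5250; best=700 via (A,hash)
  {ACD}: card=1500; try (A,hash)→2200, (D,nl_idx)→3660, (D,merge)→5160, (D,hash)→5960, (A,merge)→8120, (A,nl)→13400 …(+1); best=2200 via (A,hash)
  {ABC}: card=25000; try (C,hash)→4320, (B,merge)→4410, (B,hash)→4560, (C,merge)→33840, (C,nl_idx)→43200, (B,nl)→50360 …(+1); best=4320 via (C,hash)
  {ABCD}: card=187500; try (B,hash)→7700, (B,merge)→22450, (D,hash)→34720, (B,nl)→377200, (D,merge)→407320, (D,nl_idx)→416820 …(+1); best=7700 via (B,hash)

7700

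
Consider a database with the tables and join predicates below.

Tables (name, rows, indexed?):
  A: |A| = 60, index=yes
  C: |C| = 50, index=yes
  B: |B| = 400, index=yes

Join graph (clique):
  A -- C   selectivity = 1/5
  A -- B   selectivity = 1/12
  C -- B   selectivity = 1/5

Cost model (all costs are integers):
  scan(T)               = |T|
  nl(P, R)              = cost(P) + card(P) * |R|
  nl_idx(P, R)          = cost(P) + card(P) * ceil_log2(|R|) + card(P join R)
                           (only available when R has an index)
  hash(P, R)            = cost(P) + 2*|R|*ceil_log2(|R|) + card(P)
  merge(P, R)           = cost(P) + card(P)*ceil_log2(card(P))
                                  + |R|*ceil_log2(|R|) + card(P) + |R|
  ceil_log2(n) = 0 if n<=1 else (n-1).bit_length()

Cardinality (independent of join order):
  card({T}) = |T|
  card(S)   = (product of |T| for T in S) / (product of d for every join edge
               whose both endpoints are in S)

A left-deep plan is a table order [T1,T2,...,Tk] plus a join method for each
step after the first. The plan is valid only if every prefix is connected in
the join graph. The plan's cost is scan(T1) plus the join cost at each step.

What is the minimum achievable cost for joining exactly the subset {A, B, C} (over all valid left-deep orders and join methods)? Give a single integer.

Selinger DP over subsets of {A,B,C}:
  {A}: scan cost=60, card=60
  {C}: scan cost=50, card=50
  {B}: scan cost=400, card=400
  {AC}: card=600; try (C,hash)→720, (A,hash)→820, (A,merge)→820, (C,merge)→830, (A,nl_idx)→950, (C,nl_idx)→1020 …(+2); best=720 via (C,hash)
  {AB}: card=2000; try (A,hash)→1520, (B,nl_idx)→2600, (B,merge)→4480, (A,nl_idx)→4800, (A,merge)→4820, (B,hash)→7320 …(+2); best=1520 via (A,hash)
  {BC}: card=4000; try (C,hash)→1400, (B,merge)→4400, (B,nl_idx)→4500, (C,merge)→4750, (C,nl_idx)→6800, (B,hash)→7300 …(+2); best=1400 via (C,hash)
  {ABC}: card=4000; try (C,hash)→4120, (A,hash)→6120, (B,hash)→8520, (B,nl_idx)→10120, (B,merge)→11320, (C,nl_idx)→17520 …(+6); best=4120 via (C,hash)

4120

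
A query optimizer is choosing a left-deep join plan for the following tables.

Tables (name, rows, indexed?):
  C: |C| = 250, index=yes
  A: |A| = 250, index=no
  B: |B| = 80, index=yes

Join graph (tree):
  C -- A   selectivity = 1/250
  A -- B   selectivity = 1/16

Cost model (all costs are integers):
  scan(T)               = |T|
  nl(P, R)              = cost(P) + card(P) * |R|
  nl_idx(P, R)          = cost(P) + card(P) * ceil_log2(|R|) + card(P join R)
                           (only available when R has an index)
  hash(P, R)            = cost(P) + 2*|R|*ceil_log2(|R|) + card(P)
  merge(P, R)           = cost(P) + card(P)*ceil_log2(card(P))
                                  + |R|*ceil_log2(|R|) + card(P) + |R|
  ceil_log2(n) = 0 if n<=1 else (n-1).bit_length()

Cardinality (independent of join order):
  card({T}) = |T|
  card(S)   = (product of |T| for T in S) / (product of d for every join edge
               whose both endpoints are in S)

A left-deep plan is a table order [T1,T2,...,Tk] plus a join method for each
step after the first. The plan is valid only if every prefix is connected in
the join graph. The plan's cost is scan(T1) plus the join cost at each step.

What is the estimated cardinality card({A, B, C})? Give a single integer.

Tables in S: A(250), B(80), C(250)
Edges inside S: C-A(d=250), A-B(d=16)
numerator = 250 * 80 * 250 = 5000000
denominator = 250 * 16 = 4000
card(S) = 5000000 / 4000 = 1250

1250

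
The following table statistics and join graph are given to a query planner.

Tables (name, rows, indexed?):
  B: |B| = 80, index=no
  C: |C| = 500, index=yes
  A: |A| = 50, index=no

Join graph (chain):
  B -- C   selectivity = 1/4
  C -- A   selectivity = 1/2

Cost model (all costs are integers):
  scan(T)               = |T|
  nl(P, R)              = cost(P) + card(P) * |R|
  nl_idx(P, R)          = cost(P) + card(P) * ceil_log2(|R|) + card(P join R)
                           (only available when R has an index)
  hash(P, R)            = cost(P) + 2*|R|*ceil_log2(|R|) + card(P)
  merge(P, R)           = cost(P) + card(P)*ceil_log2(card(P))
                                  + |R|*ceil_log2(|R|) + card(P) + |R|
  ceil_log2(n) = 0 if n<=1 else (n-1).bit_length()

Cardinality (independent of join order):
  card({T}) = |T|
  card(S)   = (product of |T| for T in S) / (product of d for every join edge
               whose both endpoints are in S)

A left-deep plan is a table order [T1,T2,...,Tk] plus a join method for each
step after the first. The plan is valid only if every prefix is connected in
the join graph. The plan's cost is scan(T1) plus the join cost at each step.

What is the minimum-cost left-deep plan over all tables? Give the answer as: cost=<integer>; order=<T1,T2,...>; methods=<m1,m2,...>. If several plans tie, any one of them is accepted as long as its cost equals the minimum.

cost=12720; order=C,B,A; methods=hash,hash

Selinger DP (subsets sized 1..n):
  {B}: scan cost=80, card=80
  {C}: scan cost=500, card=500
  {A}: scan cost=50, card=50
  {BC}: card=10000; try (B,hash)→2120, (C,merge)→5720, (B,merge)→6140, (C,hash)→9160, (C,nl_idx)→10800, (C,nl)→40080 …(+1); best=2120 via (B,hash)
  {AC}: card=12500; try (A,hash)→1600, (C,merge)→5400, (A,merge)→5850, (C,hash)→9100, (C,nl_idx)→13000, (C,nl)→25050 …(+1); best=1600 via (A,hash)
  {ABC}: card=250000; try (A,hash)→12720, (B,hash)→15220, (A,merge)→152470, (B,merge)→189740, (A,nl)→502120, (B,nl)→1001600; best=12720 via (A,hash)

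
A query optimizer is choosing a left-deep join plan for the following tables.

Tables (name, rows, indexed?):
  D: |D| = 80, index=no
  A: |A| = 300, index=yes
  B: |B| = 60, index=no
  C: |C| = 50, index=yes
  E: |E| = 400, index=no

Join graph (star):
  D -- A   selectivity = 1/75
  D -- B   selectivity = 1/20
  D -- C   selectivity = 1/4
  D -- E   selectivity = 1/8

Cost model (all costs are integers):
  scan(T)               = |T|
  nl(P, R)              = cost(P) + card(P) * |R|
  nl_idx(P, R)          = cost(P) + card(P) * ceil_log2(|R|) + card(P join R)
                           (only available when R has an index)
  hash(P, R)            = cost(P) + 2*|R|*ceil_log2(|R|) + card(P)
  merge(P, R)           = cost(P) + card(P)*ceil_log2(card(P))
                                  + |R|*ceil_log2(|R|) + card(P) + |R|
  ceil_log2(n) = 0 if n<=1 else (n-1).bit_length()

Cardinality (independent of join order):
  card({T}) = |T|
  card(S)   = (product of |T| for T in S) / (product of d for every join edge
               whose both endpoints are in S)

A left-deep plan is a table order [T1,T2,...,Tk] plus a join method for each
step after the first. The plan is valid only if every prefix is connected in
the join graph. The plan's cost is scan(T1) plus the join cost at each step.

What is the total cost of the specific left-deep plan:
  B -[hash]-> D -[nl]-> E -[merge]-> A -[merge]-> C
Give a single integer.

1096590

step 1: scan B: cost=60, card=60
step 2: join D via hash
    card(P join D) = 60*80/(20) = 240
    cost = 60 + 2*80*7 + 60 = 1240
step 3: join E via nl
    card(P join E) = 240*400/(8) = 12000
    cost = 1240 + 240*400 = 97240
step 4: join A via merge
    card(P join A) = 12000*300/(75) = 48000
    cost = 97240 + 12000*14 + 300*9 + 12000 + 300 = 280240
step 5: join C via merge
    card(P join C) = 48000*50/(4) = 600000
    cost = 280240 + 48000*16 + 50*6 + 48000 + 50 = 1096590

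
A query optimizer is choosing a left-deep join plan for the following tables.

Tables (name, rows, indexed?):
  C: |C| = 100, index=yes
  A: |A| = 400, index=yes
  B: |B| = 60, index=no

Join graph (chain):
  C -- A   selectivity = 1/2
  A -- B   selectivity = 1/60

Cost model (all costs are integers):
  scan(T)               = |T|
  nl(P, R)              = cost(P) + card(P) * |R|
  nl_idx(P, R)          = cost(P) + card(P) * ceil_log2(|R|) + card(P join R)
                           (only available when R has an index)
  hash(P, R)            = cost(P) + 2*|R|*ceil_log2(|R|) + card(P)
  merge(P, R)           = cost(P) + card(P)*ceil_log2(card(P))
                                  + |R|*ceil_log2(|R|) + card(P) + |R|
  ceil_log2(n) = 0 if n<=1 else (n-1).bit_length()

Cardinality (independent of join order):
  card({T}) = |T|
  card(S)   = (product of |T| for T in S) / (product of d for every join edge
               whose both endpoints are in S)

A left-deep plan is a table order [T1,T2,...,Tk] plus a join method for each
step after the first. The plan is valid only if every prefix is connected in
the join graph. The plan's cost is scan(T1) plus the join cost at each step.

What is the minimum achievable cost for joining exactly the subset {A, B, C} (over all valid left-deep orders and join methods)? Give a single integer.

2800

Selinger DP over subsets of {A,B,C}:
  {C}: scan cost=100, card=100
  {A}: scan cost=400, card=400
  {B}: scan cost=60, card=60
  {AC}: card=20000; try (C,hash)→2200, (A,merge)→4900, (C,merge)→5200, (A,hash)→7400, (A,nl_idx)→21000, (C,nl_idx)→23200 …(+2); best=2200 via (C,hash)
  {AB}: card=400; try (A,nl_idx)→1000, (B,hash)→1520, (A,merge)→4480, (B,merge)→4820, (A,hash)→7320, (A,nl)→24060 …(+1); best=1000 via (A,nl_idx)
  {ABC}: card=20000; try (C,hash)→2800, (C,merge)→5800, (B,hash)→22920, (C,nl_idx)→23800, (C,nl)→41000, (B,merge)→322620 …(+1); best=2800 via (C,hash)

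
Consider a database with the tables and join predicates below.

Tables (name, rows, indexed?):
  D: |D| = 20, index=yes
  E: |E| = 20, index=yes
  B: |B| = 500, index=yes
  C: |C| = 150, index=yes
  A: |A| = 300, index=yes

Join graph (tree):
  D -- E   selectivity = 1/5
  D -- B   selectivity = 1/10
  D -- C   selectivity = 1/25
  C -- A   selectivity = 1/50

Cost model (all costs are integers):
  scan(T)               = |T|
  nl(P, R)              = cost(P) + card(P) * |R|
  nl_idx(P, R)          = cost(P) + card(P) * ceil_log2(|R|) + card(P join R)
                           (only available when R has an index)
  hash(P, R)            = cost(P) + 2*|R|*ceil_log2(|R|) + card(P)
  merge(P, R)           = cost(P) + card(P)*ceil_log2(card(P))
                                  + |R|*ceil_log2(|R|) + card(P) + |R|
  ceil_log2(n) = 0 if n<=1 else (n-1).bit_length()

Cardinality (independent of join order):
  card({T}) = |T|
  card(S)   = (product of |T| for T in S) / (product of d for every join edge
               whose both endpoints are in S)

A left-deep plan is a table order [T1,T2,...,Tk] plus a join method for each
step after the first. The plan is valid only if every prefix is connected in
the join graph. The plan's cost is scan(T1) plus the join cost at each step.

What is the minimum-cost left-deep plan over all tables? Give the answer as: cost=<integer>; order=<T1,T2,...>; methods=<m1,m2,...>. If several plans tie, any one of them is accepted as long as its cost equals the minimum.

Selinger DP (subsets sized 1..n):
  {D}: scan cost=20, card=20
  {E}: scan cost=20, card=20
  {B}: scan cost=500, card=500
  {C}: scan cost=150, card=150
  {A}: scan cost=300, card=300
  {DE}: card=80; try (E,nl_idx)→200, (D,nl_idx)→200, (E,hash)→240, (D,hash)→240, (E,merge)→260, (D,merge)→260 …(+2); best=200 via (E,nl_idx)
  {BD}: card=1000; try (D,hash)→1200, (B,nl_idx)→1200, (D,nl_idx)→4000, (B,merge)→5140, (D,merge)→5620, (B,hash)→9040 …(+2); best=1200 via (D,hash)
  {CD}: card=120; try (C,nl_idx)→300, (D,hash)→500, (D,nl_idx)→1020, (C,merge)→1490, (D,merge)→1620, (C,hash)→2440 …(+2); best=300 via (C,nl_idx)
  {AC}: card=900; try (A,nl_idx)→2400, (C,hash)→3000, (C,nl_idx)→3600, (A,merge)→4500, (C,merge)→4650, (A,hash)→5700 …(+2); best=2400 via (A,nl_idx)
  {BDE}: card=4000; try (E,hash)→2400, (B,nl_idx)→4920, (B,merge)→5840, (B,hash)→9280, (E,nl_idx)→10200, (E,merge)→12320 …(+2); best=2400 via (E,hash)
  {CDE}: card=480; try (E,hash)→620, (C,nl_idx)→1320, (E,merge)→1380, (E,nl_idx)→1380, (C,merge)→2190, (C,hash)→2680 …(+2); best=620 via (E,hash)
  {BCD}: card=6000; try (C,hash)→4600, (B,merge)→6260, (B,nl_idx)→7380, (B,hash)→9420, (C,merge)→13550, (C,nl_idx)→15200 …(+2); best=4600 via (C,hash)
  {ACD}: card=720; try (A,nl_idx)→2100, (D,hash)→3500, (A,merge)→4260, (A,hash)→5820, (D,nl_idx)→7620, (D,merge)→12420 …(+2); best=2100 via (A,nl_idx)
  {BCDE}: card=24000; try (C,hash)→8800, (B,hash)→10100, (B,merge)→10420, (E,hash)→10800, (B,nl_idx)→28940, (C,merge)→55750 …(+6); best=8800 via (C,hash)
  {ACDE}: card=2880; try (E,hash)→3020, (A,hash)→6500, (A,nl_idx)→7820, (A,merge)→8420, (E,nl_idx)→8580, (E,merge)→10140 …(+2); best=3020 via (E,hash)
  {ABCD}: card=36000; try (B,hash)→11820, (B,merge)→15020, (A,hash)→16000, (B,nl_idx)→44580, (A,merge)→91600, (A,nl_idx)→94600 …(+2); best=11820 via (B,hash)
  {ABCDE}: card=144000; try (B,hash)→14900, (A,hash)→38200, (B,merge)→45460, (E,hash)→48020, (B,nl_idx)→172940, (E,nl_idx)→335820 …(+6); best=14900 via (B,hash)

cost=14900; order=D,C,A,E,B; methods=nl_idx,nl_idx,hash,hash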